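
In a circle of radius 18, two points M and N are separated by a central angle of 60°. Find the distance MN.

Drop a perpendicular from the center to the chord, bisecting both the chord and the central angle.
Each half-chord = r sin(θ/2) = 18 sin(30°).
The full chord = 2 × 18 × sin(30°) = 18.

18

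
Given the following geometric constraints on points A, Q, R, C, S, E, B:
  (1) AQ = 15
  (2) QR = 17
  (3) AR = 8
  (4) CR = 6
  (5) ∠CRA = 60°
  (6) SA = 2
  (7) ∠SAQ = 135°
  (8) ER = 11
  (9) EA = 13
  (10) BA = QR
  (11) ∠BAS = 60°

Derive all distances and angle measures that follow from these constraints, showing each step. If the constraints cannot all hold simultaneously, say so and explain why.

The constraints are consistent.

From the given relations:
  BA = QR = 17

Step 1: From AR = 8, RC = 6, and ∠ARC = 60°, by the law of cosines:
  AC² = AR² + RC² - 2·AR·RC·cos(60°) = 64 + 36 - 48 = 52
  AC = 2·√13

Step 2: From QA = 15, AS = 2, and ∠QAS = 135°, by the law of cosines:
  QS² = QA² + AS² - 2·QA·AS·cos(135°) = 225 + 4 + 42.43 = 271.4
  QS ≈ 16.48

Step 3: From SA = 2, AB = 17, and ∠SAB = 60°, by the law of cosines:
  SB² = SA² + AB² - 2·SA·AB·cos(60°) = 4 + 289 - 34 = 259
  SB ≈ 16.09

Step 4: From AE = 13, AR = 8, ER = 11, by the inverse law of cosines:
  cos(∠EAR) = (AE² + AR² - ER²) / (2·AE·AR)
  ∠EAR = 57.42°

Step 5: From AQ = 15, AR = 8, QR = 17, by the inverse law of cosines:
  cos(∠QAR) = (AQ² + AR² - QR²) / (2·AQ·AR)
  ∠QAR = 90°

Step 6: From QA = 15, QR = 17, AR = 8, by the inverse law of cosines:
  cos(∠AQR) = (QA² + QR² - AR²) / (2·QA·QR)
  ∠AQR = 28.07°

Step 7: From RA = 8, RE = 11, AE = 13, by the inverse law of cosines:
  cos(∠ARE) = (RA² + RE² - AE²) / (2·RA·RE)
  ∠ARE = 84.78°

Step 8: From RA = 8, RQ = 17, AQ = 15, by the inverse law of cosines:
  cos(∠ARQ) = (RA² + RQ² - AQ²) / (2·RA·RQ)
  ∠ARQ = 61.93°

Step 9: From EA = 13, ER = 11, AR = 8, by the inverse law of cosines:
  cos(∠AER) = (EA² + ER² - AR²) / (2·EA·ER)
  ∠AER = 37.79°

Step 10: From AC = 2·√13, AR = 8, CR = 6, by the inverse law of cosines:
  cos(∠CAR) = (AC² + AR² - CR²) / (2·AC·AR)
  ∠CAR = 46.1°

Step 11: From QA = 15, QS = 16.48, AS = 2, by the inverse law of cosines:
  cos(∠AQS) = (QA² + QS² - AS²) / (2·QA·QS)
  ∠AQS = 4.92°

Step 12: From CA = 2·√13, CR = 6, AR = 8, by the inverse law of cosines:
  cos(∠ACR) = (CA² + CR² - AR²) / (2·CA·CR)
  ∠ACR = 73.9°

Step 13: From SA = 2, SB = 16.09, AB = 17, by the inverse law of cosines:
  cos(∠ASB) = (SA² + SB² - AB²) / (2·SA·SB)
  ∠ASB = 113.82°

Step 14: From SA = 2, SQ = 16.48, AQ = 15, by the inverse law of cosines:
  cos(∠ASQ) = (SA² + SQ² - AQ²) / (2·SA·SQ)
  ∠ASQ = 40.08°

Step 15: From BA = 17, BS = 16.09, AS = 2, by the inverse law of cosines:
  cos(∠ABS) = (BA² + BS² - AS²) / (2·BA·BS)
  ∠ABS = 6.18°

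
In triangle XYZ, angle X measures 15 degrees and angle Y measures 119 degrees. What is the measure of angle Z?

By the triangle angle sum property, the three interior angles of any triangle add up to 180°.
We know angle X = 15° and angle Y = 119°, so their sum is 134°.
Therefore angle Z = 180° - 134° = 46°.

46 degrees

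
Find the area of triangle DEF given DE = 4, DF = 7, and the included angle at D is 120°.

Area = (1/2) * DE * DF * sin(D)
Area = (1/2) * 4 * 7 * sin(120°)
Area = (1/2) * 4 * 7 * sqrt(3)/2
Area = 7*sqrt(3)

7*sqrt(3)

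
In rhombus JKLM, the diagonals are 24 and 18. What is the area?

Area = (24 * 18) / 2 = 432 / 2 = 216

216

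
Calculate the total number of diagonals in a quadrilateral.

The number of diagonals in an n-gon is n(n - 3)/2.
For n = 4: 4(4 - 3)/2 = 4 × 1 / 2 = 2.

2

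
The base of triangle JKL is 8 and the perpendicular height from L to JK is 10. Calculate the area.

A triangle's area is half the area of a rectangle with the same base and height.
Area = (1/2) * 8 * 10 = 40.

40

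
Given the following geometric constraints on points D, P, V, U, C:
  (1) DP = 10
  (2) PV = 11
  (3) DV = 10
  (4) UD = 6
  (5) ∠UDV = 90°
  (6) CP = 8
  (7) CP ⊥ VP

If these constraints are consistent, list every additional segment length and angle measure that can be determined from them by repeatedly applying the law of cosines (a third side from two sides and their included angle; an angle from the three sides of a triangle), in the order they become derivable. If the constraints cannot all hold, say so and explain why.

The constraints are consistent. Derivable facts, in order:
After 1 step:
- VC = √185
- VU = 2·√34
- ∠DPV = 56.63°
- ∠DVP = 56.63°
- ∠PDV = 66.73°
After 2 steps:
- ∠CVP = 36.03°
- ∠DUV = 59.04°
- ∠DVU = 30.96°
- ∠PCV = 53.97°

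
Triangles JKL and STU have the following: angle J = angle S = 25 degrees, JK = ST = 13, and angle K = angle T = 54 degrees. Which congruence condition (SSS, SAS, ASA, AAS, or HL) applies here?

The given information provides:
angle J = angle S = 25 degrees, JK = ST = 13, and angle K = angle T = 54 degrees
This matches the ASA congruence theorem.
Two pairs of corresponding angles and the included side are equal (Angle-Side-Angle).

ASA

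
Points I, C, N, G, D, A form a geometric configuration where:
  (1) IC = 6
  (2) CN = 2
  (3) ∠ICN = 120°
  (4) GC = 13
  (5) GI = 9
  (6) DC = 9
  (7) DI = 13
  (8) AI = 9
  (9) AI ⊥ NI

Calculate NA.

Step 1: By the law of cosines on triangle NCI: NI² = 2² + 6² − 2·2·6·cos(120°) = 52, so NI = 2·√13.
Step 2: By the law of cosines on triangle NIA: NA² = (2·√13)² + 9² − 2·2·√13·9·cos(90°) = 133, so NA = √133.

Therefore, the length of NA = √133.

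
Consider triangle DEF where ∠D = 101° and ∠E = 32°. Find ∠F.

angle F = 180 - 101 - 32 = 47 degrees.

47 degrees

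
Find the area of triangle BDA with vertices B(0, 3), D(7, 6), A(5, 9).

The Shoelace formula computes the area from vertex coordinates by summing cross products.
For vertices (0,3), (7,6), (5,9):
Signed sum = 0*6 - 7*3 + 7*9 - 5*6 + 5*3 - 0*9
= -21 + 33 + 15 = 27
Area = (1/2)|27| = 27/2.

27/2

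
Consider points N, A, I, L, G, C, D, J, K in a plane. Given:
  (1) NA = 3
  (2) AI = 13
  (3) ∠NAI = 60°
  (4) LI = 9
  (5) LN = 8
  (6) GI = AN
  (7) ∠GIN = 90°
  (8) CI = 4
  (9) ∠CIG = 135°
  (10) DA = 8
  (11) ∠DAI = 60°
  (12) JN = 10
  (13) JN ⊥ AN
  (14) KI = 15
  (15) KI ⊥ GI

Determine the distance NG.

From the given relations: GI = AN = 3.
Step 1: By the law of cosines on triangle NAI: NI² = 3² + 13² − 2·3·13·cos(60°) = 139, so NI = √139.
Step 2: By the law of cosines on triangle NIG: NG² = √139² + 3² − 2·√139·3·cos(90°) = 148, so NG = 2·√37.

Therefore, the length of NG = 2·√37.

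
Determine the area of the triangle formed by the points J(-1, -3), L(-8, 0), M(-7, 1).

The Shoelace formula computes the area from vertex coordinates by summing cross products.
For vertices (-1,-3), (-8,0), (-7,1):
Signed sum = -1*0 - -8*-3 + -8*1 - -7*0 + -7*-3 - -1*1
= -24 + -8 + 22 = -10
Area = (1/2)|-10| = 5.

5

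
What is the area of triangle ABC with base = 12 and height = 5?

Area = (1/2) * base * height
Area = (1/2) * 12 * 5
Area = 30

30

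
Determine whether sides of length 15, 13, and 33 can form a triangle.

Check the triangle inequality: 15 + 13 = 28 ≤ 33.
Since the sum of two sides does not exceed the third, no triangle can be formed.

No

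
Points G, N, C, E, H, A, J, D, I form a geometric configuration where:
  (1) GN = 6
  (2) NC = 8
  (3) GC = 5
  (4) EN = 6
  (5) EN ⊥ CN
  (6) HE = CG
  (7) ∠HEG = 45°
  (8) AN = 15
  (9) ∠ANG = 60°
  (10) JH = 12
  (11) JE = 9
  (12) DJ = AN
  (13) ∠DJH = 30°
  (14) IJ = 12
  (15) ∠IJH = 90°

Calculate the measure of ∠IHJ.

Step 1: By the law of cosines on triangle HJI: HI² = 12² + 12² − 2·12·12·cos(90°) = 288, so HI = 12·√2.
Step 2: By the inverse law of cosines on triangle IHJ: cos(∠IHJ) = ((12·√2)² + 12² − 12²) / (2·12·√2·12) = 288/407.29 = 0.7071, so ∠IHJ = 45°.

Therefore, the measure of angle ∠IHJ = 45°.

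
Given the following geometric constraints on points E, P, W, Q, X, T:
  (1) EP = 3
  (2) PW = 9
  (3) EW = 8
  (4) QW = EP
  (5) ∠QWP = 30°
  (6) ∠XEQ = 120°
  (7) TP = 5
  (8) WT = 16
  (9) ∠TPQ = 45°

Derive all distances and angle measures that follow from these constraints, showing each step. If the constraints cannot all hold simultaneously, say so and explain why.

These constraints are not satisfiable: by the triangle inequality in triangle PWT, (2) PW = 9 and (7) TP = 5 force WT ≤ 9 + 5 = 14, but (8) says WT = 16. No planar figure meets all of them, so nothing further can be derived.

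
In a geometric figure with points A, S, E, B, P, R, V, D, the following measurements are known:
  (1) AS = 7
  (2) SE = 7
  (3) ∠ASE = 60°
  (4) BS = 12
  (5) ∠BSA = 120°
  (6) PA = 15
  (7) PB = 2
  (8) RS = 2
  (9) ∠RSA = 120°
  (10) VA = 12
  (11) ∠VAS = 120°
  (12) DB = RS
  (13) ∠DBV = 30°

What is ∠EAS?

Step 1: By the law of cosines on triangle ASE: AE² = 7² + 7² − 2·7·7·cos(60°) = 49, so AE = 7.
Step 2: By the inverse law of cosines on triangle EAS: cos(∠EAS) = (7² + 7² − 7²) / (2·7·7) = 49/98 = 0.5, so ∠EAS = 60°.

Therefore, the measure of angle ∠EAS = 60°.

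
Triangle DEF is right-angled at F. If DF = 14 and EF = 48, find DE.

In a right triangle, the square of the hypotenuse equals the sum of the squares of the two legs.
The legs are 14 and 48, so the hypotenuse = sqrt(196 + 2304) = sqrt(2500) = 50.

50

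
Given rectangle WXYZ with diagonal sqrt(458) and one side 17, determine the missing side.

b = sqrt(d^2 - a^2) = sqrt(458 - 289) = sqrt(169) = 13

13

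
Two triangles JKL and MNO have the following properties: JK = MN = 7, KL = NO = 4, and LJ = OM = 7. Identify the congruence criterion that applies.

The given information matches SSS: All three pairs of corresponding sides are equal (Side-Side-Side).

SSS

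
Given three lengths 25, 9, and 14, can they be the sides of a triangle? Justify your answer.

The longest side is 25. The other two sides sum to 9 + 14 = 23.
Since 23 ≤ 25, the two shorter sides cannot reach around to close the triangle.

No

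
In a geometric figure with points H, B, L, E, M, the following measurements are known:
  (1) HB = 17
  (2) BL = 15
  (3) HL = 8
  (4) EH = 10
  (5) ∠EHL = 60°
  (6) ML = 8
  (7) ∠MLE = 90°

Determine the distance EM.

Step 1: By the law of cosines on triangle LHE: LE² = 8² + 10² − 2·8·10·cos(60°) = 84, so LE = 2·√21.
Step 2: By the law of cosines on triangle ELM: EM² = (2·√21)² + 8² − 2·2·√21·8·cos(90°) = 148, so EM = 2·√37.

Therefore, the length of EM = 2·√37.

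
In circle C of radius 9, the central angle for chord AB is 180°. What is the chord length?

Chord length = 2r sin(θ/2)
= 2 × 9 × sin(180°/2)
= 2 × 9 × sin(90°)
= 18

18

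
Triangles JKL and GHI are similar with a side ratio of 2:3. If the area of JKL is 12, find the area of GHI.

The ratio of areas of similar triangles = (side ratio)^2.
Side ratio = 2:3, so area ratio = 4:9.
Area of GHI / Area of JKL = 9/4
Area of GHI = 12 * 9/4 = 27

27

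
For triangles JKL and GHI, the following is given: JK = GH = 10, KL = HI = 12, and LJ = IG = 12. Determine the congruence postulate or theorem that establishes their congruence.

Consider the given information: JK = GH = 10, KL = HI = 12, and LJ = IG = 12
This is not SAS or HL: SAS requires two sides and the included angle between them. HL only applies to right triangles with matching hypotenuse and leg.
The correct criterion is SSS. All three pairs of corresponding sides are equal (Side-Side-Side).

SSS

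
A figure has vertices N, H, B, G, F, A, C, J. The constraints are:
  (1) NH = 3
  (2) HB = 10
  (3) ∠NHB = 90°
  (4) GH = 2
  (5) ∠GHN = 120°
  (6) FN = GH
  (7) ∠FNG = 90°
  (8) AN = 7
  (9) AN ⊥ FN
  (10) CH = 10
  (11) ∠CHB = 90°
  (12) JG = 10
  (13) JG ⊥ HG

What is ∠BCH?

Step 1: By the law of cosines on triangle CHB: CB² = 10² + 10² − 2·10·10·cos(90°) = 200, so CB = 10·√2.
Step 2: By the inverse law of cosines on triangle BCH: cos(∠BCH) = ((10·√2)² + 10² − 10²) / (2·10·√2·10) = 200/282.84 = 0.7071, so ∠BCH = 45°.

Therefore, the measure of angle ∠BCH = 45°.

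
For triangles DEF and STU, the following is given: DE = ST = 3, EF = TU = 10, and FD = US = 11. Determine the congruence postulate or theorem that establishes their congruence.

Consider the given information: DE = ST = 3, EF = TU = 10, and FD = US = 11
This is not ASA or AAS: ASA requires two angles and the side between them. AAS requires two angles and a non-included side.
The correct criterion is SSS. All three pairs of corresponding sides are equal (Side-Side-Side).

SSS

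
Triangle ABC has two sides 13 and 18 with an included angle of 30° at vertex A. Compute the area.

When two sides and the included angle are known, the area formula is (1/2)ab sin(C).
The height from one side to the opposite vertex is 18 sin(30°) = 9.
Area = (1/2) * 13 * 9 = 117/2.

117/2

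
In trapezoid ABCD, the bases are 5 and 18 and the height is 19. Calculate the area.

Area of a trapezoid = (base1 + base2) * height / 2
Area = (5 + 18) * 19 / 2
Area = 23 * 19 / 2
Area = 437 / 2
Area = 437/2

437/2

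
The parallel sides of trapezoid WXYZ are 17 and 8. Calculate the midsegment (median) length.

The midsegment (median) of a trapezoid connects the midpoints of the non-parallel sides.
Its length is the average of the two bases: (17 + 8) / 2 = 25/2.

25/2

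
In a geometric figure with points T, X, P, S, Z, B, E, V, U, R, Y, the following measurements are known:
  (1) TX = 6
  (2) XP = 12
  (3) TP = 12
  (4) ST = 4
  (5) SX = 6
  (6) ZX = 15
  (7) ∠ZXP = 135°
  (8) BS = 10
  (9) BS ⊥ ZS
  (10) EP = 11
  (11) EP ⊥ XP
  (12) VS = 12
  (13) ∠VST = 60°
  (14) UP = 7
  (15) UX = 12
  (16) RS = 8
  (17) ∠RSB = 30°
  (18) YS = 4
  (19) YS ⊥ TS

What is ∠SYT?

Step 1: By the law of cosines on triangle YST: YT² = 4² + 4² − 2·4·4·cos(90°) = 32, so YT = 4·√2.
Step 2: By the inverse law of cosines on triangle SYT: cos(∠SYT) = (4² + (4·√2)² − 4²) / (2·4·4·√2) = 32/45.25 = 0.7071, so ∠SYT = 45°.

Therefore, the measure of angle ∠SYT = 45°.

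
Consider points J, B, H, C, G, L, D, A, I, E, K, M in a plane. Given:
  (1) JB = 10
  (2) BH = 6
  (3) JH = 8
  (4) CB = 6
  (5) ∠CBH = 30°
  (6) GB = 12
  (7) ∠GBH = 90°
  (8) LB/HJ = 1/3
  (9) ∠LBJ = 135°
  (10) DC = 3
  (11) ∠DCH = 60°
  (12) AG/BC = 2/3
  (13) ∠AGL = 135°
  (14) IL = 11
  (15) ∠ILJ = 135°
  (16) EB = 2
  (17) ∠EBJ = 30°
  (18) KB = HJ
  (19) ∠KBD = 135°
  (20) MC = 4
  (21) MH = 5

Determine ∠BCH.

Step 1: By the law of cosines on triangle CBH: CH² = 6² + 6² − 2·6·6·cos(30°) = 9.65, so CH ≈ 3.11.
Step 2: By the inverse law of cosines on triangle BCH: cos(∠BCH) = (6² + 3.11² − 6²) / (2·6·3.11) = 9.65/37.27 = 0.2588, so ∠BCH = 75°.

Therefore, the measure of angle ∠BCH = 75°.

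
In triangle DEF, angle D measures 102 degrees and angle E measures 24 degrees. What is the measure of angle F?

Let angle F = x. Then 102 + 24 + x = 180.
x = 180 - 126 = 54 degrees.

54 degrees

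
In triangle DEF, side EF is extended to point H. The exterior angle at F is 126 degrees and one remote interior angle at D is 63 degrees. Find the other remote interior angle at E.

The exterior angle theorem states that an exterior angle equals the sum of the two non-adjacent interior angles.
So 126 = 63 + angle E, which gives angle E = 126 - 63 = 63 degrees.

63 degrees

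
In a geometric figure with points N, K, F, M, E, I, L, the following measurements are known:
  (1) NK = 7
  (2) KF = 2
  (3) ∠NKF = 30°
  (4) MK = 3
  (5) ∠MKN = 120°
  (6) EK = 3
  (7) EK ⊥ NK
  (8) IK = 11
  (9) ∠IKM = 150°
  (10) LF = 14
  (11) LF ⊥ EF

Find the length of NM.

Step 1: By the law of cosines on triangle NKM: NM² = 7² + 3² − 2·7·3·cos(120°) = 79, so NM = √79.

Therefore, the length of NM = √79.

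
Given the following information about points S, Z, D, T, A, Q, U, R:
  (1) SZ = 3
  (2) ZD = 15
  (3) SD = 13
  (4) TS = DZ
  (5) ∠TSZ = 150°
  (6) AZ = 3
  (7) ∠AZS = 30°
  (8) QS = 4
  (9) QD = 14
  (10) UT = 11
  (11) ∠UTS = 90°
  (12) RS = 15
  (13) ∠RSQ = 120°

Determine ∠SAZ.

Step 1: By the law of cosines on triangle AZS: AS² = 3² + 3² − 2·3·3·cos(30°) = 2.41, so AS ≈ 1.55.
Step 2: By the inverse law of cosines on triangle SAZ: cos(∠SAZ) = (1.55² + 3² − 3²) / (2·1.55·3) = 2.41/9.32 = 0.2588, so ∠SAZ = 75°.

Therefore, the measure of angle ∠SAZ = 75°.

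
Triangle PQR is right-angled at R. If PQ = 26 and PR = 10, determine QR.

QR = sqrt(26^2 - 10^2) = sqrt(576) = 24

24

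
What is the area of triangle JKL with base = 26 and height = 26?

Area = (1/2)(26)(26) = 338

338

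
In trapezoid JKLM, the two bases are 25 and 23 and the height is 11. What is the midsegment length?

The midsegment of a trapezoid = (base1 + base2) / 2
midsegment = (25 + 23) / 2
midsegment = 48 / 2
midsegment = 24

24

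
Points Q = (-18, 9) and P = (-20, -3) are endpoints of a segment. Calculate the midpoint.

The midpoint is the point halfway along the segment.
Move half the horizontal distance: -18 + (-20 - -18)/2 = -18 + -2/2 = -19
Move half the vertical distance: 9 + (-3 - 9)/2 = 9 + -12/2 = 3
Midpoint = (-19, 3)

(-19, 3)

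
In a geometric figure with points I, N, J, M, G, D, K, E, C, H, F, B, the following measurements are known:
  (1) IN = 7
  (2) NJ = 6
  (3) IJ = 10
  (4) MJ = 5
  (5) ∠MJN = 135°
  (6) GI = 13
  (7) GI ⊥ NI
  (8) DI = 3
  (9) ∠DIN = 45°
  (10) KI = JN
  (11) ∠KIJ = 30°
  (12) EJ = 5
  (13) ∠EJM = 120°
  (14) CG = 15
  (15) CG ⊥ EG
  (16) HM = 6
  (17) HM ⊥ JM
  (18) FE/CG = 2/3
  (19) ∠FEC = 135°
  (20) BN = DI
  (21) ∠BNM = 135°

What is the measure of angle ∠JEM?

Step 1: By the law of cosines on triangle EJM: EM² = 5² + 5² − 2·5·5·cos(120°) = 75, so EM = 5·√3.
Step 2: By the inverse law of cosines on triangle JEM: cos(∠JEM) = (5² + (5·√3)² − 5²) / (2·5·5·√3) = 75/86.6 = 0.866, so ∠JEM = 30°.

Therefore, the measure of angle ∠JEM = 30°.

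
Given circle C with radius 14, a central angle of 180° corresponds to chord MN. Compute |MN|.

Chord = 2(14) sin(90°) = 28

28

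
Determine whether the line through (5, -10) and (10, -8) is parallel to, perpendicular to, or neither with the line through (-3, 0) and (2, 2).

Slope of line 1: m1 = (-8 - -10)/(10 - 5) = 2/5 = 2/5
Slope of line 2: m2 = (2 - 0)/(2 - -3) = 2/5 = 2/5
Since m1 = m2 = 2/5, the lines are parallel.

Parallel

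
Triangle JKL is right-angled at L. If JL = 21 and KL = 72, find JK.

By the Pythagorean theorem: JK^2 = JL^2 + KL^2
JK^2 = 21^2 + 72^2 = 441 + 5184 = 5625
JK = sqrt(5625) = 75

75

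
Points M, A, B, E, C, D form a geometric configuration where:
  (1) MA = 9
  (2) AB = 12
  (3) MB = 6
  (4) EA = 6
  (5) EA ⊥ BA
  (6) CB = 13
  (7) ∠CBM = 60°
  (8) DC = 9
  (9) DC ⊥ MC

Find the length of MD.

Step 1: By the law of cosines on triangle CBM: CM² = 13² + 6² − 2·13·6·cos(60°) = 127, so CM = √127.
Step 2: By the law of cosines on triangle MCD: MD² = √127² + 9² − 2·√127·9·cos(90°) = 208, so MD = 4·√13.

Therefore, the length of MD = 4·√13.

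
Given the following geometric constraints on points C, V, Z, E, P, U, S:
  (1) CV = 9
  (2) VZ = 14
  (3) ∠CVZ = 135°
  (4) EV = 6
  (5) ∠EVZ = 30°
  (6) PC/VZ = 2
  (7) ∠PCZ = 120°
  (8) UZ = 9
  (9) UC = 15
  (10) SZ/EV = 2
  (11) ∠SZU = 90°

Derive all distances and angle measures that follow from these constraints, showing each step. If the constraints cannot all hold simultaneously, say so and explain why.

The constraints are consistent.

From the given relations:
  PC = 2·VZ = 2·14 = 28
  SZ = 2·EV = 2·6 = 12

Step 1: From CV = 9, VZ = 14, and ∠CVZ = 135°, by the law of cosines:
  CZ² = CV² + VZ² - 2·CV·VZ·cos(135°) = 81 + 196 + 178.2 = 455.2
  CZ ≈ 21.34

Step 2: From ZV = 14, VE = 6, and ∠ZVE = 30°, by the law of cosines:
  ZE² = ZV² + VE² - 2·ZV·VE·cos(30°) = 196 + 36 - 145.5 = 86.51
  ZE ≈ 9.3

Step 3: From UZ = 9, ZS = 12, and ∠UZS = 90°, by the law of cosines:
  US² = UZ² + ZS² - 2·UZ·ZS·cos(90°) = 81 + 144 - 0 = 225
  US = 15

Step 4: From ZC = 21.34, CP = 28, and ∠ZCP = 120°, by the law of cosines:
  ZP² = ZC² + CP² - 2·ZC·CP·cos(120°) = 455.2 + 784 + 597.4 = 1837
  ZP ≈ 42.86

Step 5: From CU = 15, CZ = 21.34, UZ = 9, by the inverse law of cosines:
  cos(∠UCZ) = (CU² + CZ² - UZ²) / (2·CU·CZ)
  ∠UCZ = 20.58°

Step 6: From CV = 9, CZ = 21.34, VZ = 14, by the inverse law of cosines:
  cos(∠VCZ) = (CV² + CZ² - VZ²) / (2·CV·CZ)
  ∠VCZ = 27.65°

Step 7: From ZC = 21.34, ZU = 9, CU = 15, by the inverse law of cosines:
  cos(∠CZU) = (ZC² + ZU² - CU²) / (2·ZC·ZU)
  ∠CZU = 35.87°

Step 8: From ZC = 21.34, ZV = 14, CV = 9, by the inverse law of cosines:
  cos(∠CZV) = (ZC² + ZV² - CV²) / (2·ZC·ZV)
  ∠CZV = 17.35°

Step 9: From ZE = 9.3, ZV = 14, EV = 6, by the inverse law of cosines:
  cos(∠EZV) = (ZE² + ZV² - EV²) / (2·ZE·ZV)
  ∠EZV = 18.82°

Step 10: From EV = 6, EZ = 9.3, VZ = 14, by the inverse law of cosines:
  cos(∠VEZ) = (EV² + EZ² - VZ²) / (2·EV·EZ)
  ∠VEZ = 131.18°

Step 11: From UC = 15, UZ = 9, CZ = 21.34, by the inverse law of cosines:
  cos(∠CUZ) = (UC² + UZ² - CZ²) / (2·UC·UZ)
  ∠CUZ = 123.54°

Step 12: From US = 15, UZ = 9, SZ = 12, by the inverse law of cosines:
  cos(∠SUZ) = (US² + UZ² - SZ²) / (2·US·UZ)
  ∠SUZ = 53.13°

Step 13: From SU = 15, SZ = 12, UZ = 9, by the inverse law of cosines:
  cos(∠USZ) = (SU² + SZ² - UZ²) / (2·SU·SZ)
  ∠USZ = 36.87°

Step 14: From ZC = 21.34, ZP = 42.86, CP = 28, by the inverse law of cosines:
  cos(∠CZP) = (ZC² + ZP² - CP²) / (2·ZC·ZP)
  ∠CZP = 34.46°

Step 15: From PC = 28, PZ = 42.86, CZ = 21.34, by the inverse law of cosines:
  cos(∠CPZ) = (PC² + PZ² - CZ²) / (2·PC·PZ)
  ∠CPZ = 25.54°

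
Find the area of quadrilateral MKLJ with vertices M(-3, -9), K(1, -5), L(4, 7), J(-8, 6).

Using the Shoelace formula for a quadrilateral (vertices in order):
Area = (1/2)|sum of (x_i * y_(i+1) - x_(i+1) * y_i)|
Terms: (-3*-5 - 1*-9) = 24, (1*7 - 4*-5) = 27, (4*6 - -8*7) = 80, (-8*-9 - -3*6) = 90
Sum = 221
Area = (1/2)(221) = 221/2

221/2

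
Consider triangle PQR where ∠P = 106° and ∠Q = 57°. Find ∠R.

angle R = 180 - 106 - 57 = 17 degrees.

17 degrees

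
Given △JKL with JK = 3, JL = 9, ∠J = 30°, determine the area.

When two sides and the included angle are known, the area formula is (1/2)ab sin(C).
The height from one side to the opposite vertex is 9 sin(30°) = 9/2.
Area = (1/2) * 3 * 9/2 = 27/4.

27/4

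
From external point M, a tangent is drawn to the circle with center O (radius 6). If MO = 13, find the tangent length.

Let T be the point of tangency. Then OT ⊥ MT (radius ⊥ tangent).
In right triangle OTM: OM² = OT² + MT²
13² = 6² + MT²
MT² = 133, MT = sqrt(133)

sqrt(133)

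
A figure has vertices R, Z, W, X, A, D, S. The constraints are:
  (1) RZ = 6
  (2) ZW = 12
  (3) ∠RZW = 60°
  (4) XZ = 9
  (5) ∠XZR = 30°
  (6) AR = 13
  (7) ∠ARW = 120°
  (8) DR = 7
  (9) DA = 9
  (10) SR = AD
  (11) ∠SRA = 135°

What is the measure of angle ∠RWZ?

Step 1: By the law of cosines on triangle WZR: WR² = 12² + 6² − 2·12·6·cos(60°) = 108, so WR = 6·√3.
Step 2: By the inverse law of cosines on triangle RWZ: cos(∠RWZ) = ((6·√3)² + 12² − 6²) / (2·6·√3·12) = 216/249.42 = 0.866, so ∠RWZ = 30°.

Therefore, the measure of angle ∠RWZ = 30°.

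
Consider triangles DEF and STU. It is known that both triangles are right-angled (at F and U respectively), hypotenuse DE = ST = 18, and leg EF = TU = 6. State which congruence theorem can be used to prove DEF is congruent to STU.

The given information provides:
both triangles are right-angled (at F and U respectively), hypotenuse DE = ST = 18, and leg EF = TU = 6
This matches the HL congruence theorem.
The hypotenuse and one leg of two right triangles are equal (Hypotenuse-Leg).

HL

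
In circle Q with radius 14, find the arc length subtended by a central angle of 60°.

Arc length = 2π(14)(1/6) = 14*pi/3

14*pi/3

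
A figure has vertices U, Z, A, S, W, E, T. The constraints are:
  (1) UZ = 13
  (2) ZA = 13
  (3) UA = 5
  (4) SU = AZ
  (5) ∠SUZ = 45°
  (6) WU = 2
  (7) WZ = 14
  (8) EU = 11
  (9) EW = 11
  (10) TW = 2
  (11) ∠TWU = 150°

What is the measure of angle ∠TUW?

Step 1: By the law of cosines on triangle UWT: UT² = 2² + 2² − 2·2·2·cos(150°) = 14.93, so UT ≈ 3.86.
Step 2: By the inverse law of cosines on triangle TUW: cos(∠TUW) = (3.86² + 2² − 2²) / (2·3.86·2) = 14.93/15.45 = 0.9659, so ∠TUW = 15°.

Therefore, the measure of angle ∠TUW = 15°.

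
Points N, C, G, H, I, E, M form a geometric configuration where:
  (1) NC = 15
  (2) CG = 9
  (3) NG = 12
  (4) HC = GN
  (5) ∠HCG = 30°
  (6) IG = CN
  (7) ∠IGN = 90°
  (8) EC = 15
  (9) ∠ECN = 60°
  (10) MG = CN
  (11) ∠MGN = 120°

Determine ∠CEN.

Step 1: By the law of cosines on triangle ECN: EN² = 15² + 15² − 2·15·15·cos(60°) = 225, so EN = 15.
Step 2: By the inverse law of cosines on triangle CEN: cos(∠CEN) = (15² + 15² − 15²) / (2·15·15) = 225/450 = 0.5, so ∠CEN = 60°.

Therefore, the measure of angle ∠CEN = 60°.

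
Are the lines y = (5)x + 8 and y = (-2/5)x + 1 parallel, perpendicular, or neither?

Slope of line 1: m1 = 5
Slope of line 2: m2 = -2/5
m1 != m2 and m1*m2 = -2 != -1. Neither.

Neither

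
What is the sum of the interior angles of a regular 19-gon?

The sum of interior angles of an n-sided polygon is (n - 2) * 180.
For n = 19: (19 - 2) * 180 = 17 * 180 = 3060 degrees.

3060 degrees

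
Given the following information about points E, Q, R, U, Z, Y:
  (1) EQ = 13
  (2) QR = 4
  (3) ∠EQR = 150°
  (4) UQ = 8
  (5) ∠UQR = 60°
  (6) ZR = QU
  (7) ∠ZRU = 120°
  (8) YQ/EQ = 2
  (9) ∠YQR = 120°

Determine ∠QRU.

Step 1: By the law of cosines on triangle RQU: RU² = 4² + 8² − 2·4·8·cos(60°) = 48, so RU = 4·√3.
Step 2: By the inverse law of cosines on triangle QRU: cos(∠QRU) = (4² + (4·√3)² − 8²) / (2·4·4·√3) = 0/55.43 = 0, so ∠QRU = 90°.

Therefore, the measure of angle ∠QRU = 90°.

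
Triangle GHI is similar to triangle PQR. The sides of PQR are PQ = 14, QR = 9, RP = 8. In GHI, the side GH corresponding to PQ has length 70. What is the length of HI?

Since the triangles are similar, the ratio of corresponding sides is constant.
Scale factor k = GH / PQ = 70 / 14 = 5
HI = k * QR = 5 * 9 = 45

45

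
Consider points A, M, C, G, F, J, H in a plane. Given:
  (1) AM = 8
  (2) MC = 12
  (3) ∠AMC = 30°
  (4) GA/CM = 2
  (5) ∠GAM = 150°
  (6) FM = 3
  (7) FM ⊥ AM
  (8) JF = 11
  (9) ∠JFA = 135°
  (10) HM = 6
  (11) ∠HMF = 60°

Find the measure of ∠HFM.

Step 1: By the law of cosines on triangle FMH: FH² = 3² + 6² − 2·3·6·cos(60°) = 27, so FH = 3·√3.
Step 2: By the inverse law of cosines on triangle HFM: cos(∠HFM) = ((3·√3)² + 3² − 6²) / (2·3·√3·3) = 0/31.18 = 0, so ∠HFM = 90°.

Therefore, the measure of angle ∠HFM = 90°.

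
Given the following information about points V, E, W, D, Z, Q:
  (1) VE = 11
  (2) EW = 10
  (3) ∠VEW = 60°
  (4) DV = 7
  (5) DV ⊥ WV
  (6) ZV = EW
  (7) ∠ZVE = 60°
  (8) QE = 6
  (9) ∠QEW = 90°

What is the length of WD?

Step 1: By the law of cosines on triangle VEW: VW² = 11² + 10² − 2·11·10·cos(60°) = 111, so VW = √111.
Step 2: By the law of cosines on triangle WVD: WD² = √111² + 7² − 2·√111·7·cos(90°) = 160, so WD = 4·√10.

Therefore, the length of WD = 4·√10.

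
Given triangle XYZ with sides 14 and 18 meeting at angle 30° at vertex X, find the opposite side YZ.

Law of cosines: YZ^2 = 14^2 + 18^2 - 2(14)(18)cos(30°) = 520 - 252*sqrt(3), so YZ = 2*sqrt(130 - 63*sqrt(3)).

2*sqrt(130 - 63*sqrt(3))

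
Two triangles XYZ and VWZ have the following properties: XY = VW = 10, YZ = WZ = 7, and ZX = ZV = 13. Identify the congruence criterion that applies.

Consider the given information: XY = VW = 10, YZ = WZ = 7, and ZX = ZV = 13
This is not ASA or HL: ASA requires two angles and the side between them. HL only applies to right triangles with matching hypotenuse and leg.
The correct criterion is SSS. All three pairs of corresponding sides are equal (Side-Side-Side).

SSS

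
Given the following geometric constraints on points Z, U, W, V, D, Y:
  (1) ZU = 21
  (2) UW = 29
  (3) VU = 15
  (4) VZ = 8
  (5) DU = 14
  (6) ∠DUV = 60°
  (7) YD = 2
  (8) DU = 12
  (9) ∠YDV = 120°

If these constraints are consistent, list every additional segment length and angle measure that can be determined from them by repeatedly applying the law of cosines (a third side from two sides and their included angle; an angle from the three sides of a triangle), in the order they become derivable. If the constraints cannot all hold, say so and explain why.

These constraints are not satisfiable: (5) DU = 14 and (8) DU = 12 assign two different lengths to the same segment. No planar figure meets all of them, so nothing further can be derived.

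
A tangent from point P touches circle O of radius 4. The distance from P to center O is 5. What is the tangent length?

Let T be the point of tangency. Then OT ⊥ PT (radius ⊥ tangent).
In right triangle OTP: OP² = OT² + PT²
5² = 4² + PT²
PT² = 9, PT = 3

3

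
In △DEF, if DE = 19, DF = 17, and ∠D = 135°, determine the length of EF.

By the law of cosines: EF^2 = DE^2 + DF^2 - 2*DE*DF*cos(D)
EF^2 = 19^2 + 17^2 - 2*19*17*cos(135°)
EF^2 = 361 + 289 - 646*(-sqrt(2)/2)
EF^2 = 323*sqrt(2) + 650
EF = sqrt(323*sqrt(2) + 650)

sqrt(323*sqrt(2) + 650)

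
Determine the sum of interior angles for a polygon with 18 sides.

The sum of interior angles of an n-sided polygon is (n - 2) * 180.
For n = 18: (18 - 2) * 180 = 16 * 180 = 2880 degrees.

2880 degrees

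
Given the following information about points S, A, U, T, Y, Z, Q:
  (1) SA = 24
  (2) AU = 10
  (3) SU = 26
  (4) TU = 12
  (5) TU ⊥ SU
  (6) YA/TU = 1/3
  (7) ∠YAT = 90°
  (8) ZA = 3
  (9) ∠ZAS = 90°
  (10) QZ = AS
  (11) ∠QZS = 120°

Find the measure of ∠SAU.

Step 1: By the inverse law of cosines on triangle SAU: cos(∠SAU) = (24² + 10² − 26²) / (2·24·10) = 0/480 = 0, so ∠SAU = 90°.

Therefore, the measure of angle ∠SAU = 90°.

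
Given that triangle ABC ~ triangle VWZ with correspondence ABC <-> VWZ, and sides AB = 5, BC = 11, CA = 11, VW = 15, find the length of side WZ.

k = 15/5 = 3. WZ = 3 * 11 = 33.

33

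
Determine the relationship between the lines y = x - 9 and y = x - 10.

Slope of line 1: m1 = 1
Slope of line 2: m2 = 1
Since m1 = m2 = 1, the lines are parallel.

Parallel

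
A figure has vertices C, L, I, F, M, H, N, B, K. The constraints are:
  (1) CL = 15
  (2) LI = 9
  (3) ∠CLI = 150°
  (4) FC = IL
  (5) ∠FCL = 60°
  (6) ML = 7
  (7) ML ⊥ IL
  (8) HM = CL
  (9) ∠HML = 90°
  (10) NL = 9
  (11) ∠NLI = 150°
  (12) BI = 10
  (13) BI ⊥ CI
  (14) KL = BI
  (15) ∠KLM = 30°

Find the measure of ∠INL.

Step 1: By the law of cosines on triangle NLI: NI² = 9² + 9² − 2·9·9·cos(150°) = 302.3, so NI ≈ 17.39.
Step 2: By the inverse law of cosines on triangle INL: cos(∠INL) = (17.39² + 9² − 9²) / (2·17.39·9) = 302.3/312.96 = 0.9659, so ∠INL = 15°.

Therefore, the measure of angle ∠INL = 15°.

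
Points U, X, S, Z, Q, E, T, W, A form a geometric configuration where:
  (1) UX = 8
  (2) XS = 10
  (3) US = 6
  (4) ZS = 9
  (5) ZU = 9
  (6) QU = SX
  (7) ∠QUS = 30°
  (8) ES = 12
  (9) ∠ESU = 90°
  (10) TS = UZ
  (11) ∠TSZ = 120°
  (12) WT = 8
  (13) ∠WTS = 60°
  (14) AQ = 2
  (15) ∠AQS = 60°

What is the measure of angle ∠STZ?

From the given relations: TS = UZ = 9.
Step 1: By the law of cosines on triangle TSZ: TZ² = 9² + 9² − 2·9·9·cos(120°) = 243, so TZ = 9·√3.
Step 2: By the inverse law of cosines on triangle STZ: cos(∠STZ) = (9² + (9·√3)² − 9²) / (2·9·9·√3) = 243/280.59 = 0.866, so ∠STZ = 30°.

Therefore, the measure of angle ∠STZ = 30°.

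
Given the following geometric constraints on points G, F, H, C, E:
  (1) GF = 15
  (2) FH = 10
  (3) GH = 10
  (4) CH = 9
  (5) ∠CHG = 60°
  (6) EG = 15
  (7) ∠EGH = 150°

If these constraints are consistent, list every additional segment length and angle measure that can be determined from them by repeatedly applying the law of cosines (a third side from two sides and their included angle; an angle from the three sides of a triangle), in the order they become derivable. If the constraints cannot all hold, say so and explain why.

The constraints are consistent. Derivable facts, in order:
After 1 step:
- GC = √91
- HE ≈ 24.18
- ∠FGH = 41.41°
- ∠FHG = 97.18°
- ∠GFH = 41.41°
After 2 steps:
- ∠CGH = 54.79°
- ∠EHG = 18.07°
- ∠GCH = 65.21°
- ∠GEH = 11.93°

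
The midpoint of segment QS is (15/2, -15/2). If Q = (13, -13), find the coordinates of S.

Using the midpoint formula: M = ((x1 + x2)/2, (y1 + y2)/2)
We know M = (15/2, -15/2) and Q = (13, -13)
For x: 15/2 = (13 + x2)/2, so x2 = 2*15/2 - 13 = 2
For y: -15/2 = (-13 + y2)/2, so y2 = 2*-15/2 - -13 = -2
S = (2, -2)

(2, -2)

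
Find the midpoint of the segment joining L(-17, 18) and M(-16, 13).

M = ((x₁ + x₂)/2, (y₁ + y₂)/2)
= ((-17 + -16)/2, (18 + 13)/2)
= (-33/2, 31/2) = (-33/2, 31/2)

(-33/2, 31/2)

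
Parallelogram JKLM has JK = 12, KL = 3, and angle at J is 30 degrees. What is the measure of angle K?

Consecutive angles are supplementary: angle K = 180 - 30 = 150 degrees.

150 degrees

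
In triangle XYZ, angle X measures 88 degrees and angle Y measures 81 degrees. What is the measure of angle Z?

Let angle Z = x. Then 88 + 81 + x = 180.
x = 180 - 169 = 11 degrees.

11 degrees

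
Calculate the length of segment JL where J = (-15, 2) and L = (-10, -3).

d = sqrt((5)^2 + (-5)^2) = sqrt(50) = 5*sqrt(2)

5*sqrt(2)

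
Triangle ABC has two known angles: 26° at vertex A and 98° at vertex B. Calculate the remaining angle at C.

The interior angles sum to 180°: angle C = 180 - 26 - 98 = 56°.
The triangle is obtuse (angles 26°, 98°, 56°).

56 degrees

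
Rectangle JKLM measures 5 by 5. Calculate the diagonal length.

A rectangle's diagonal splits it into two right triangles, with the diagonal as the hypotenuse.
By the Pythagorean theorem, d^2 = 5^2 + 5^2 = 50.
Therefore d = sqrt(50) = 5*sqrt(2).

5*sqrt(2)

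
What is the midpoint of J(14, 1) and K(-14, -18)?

M = ((x₁ + x₂)/2, (y₁ + y₂)/2)
= ((14 + -14)/2, (1 + -18)/2)
= (0/2, -17/2) = (0, -17/2)

(0, -17/2)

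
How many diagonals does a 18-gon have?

Each of the 18 vertices connects to 15 non-adjacent vertices via diagonals.
Total connections = 18 × 15 = 270, but each diagonal is counted twice.
Number of diagonals = 270 / 2 = 135.

135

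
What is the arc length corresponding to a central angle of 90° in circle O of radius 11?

Arc length = 2π(11)(1/4) = 11*pi/2

11*pi/2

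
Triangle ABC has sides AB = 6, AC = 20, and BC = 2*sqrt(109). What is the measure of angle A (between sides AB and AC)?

cos(A) = (6² + 20² - (2*sqrt(109))²) / (2 × 6 × 20) = 0, so A = arccos(0) = 90°.

90°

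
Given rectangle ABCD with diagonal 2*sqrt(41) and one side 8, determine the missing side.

The diagonal of a rectangle forms a right triangle with the two sides.
Rearranging the Pythagorean theorem: missing side = sqrt(d^2 - known^2).
= sqrt(164 - 64) = sqrt(100) = 10.

10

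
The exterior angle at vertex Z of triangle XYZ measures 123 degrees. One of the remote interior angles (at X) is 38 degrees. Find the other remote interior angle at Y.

The exterior angle theorem states that an exterior angle equals the sum of the two non-adjacent interior angles.
So 123 = 38 + angle Y, which gives angle Y = 123 - 38 = 85 degrees.

85 degrees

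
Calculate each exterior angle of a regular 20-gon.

Each exterior angle of a regular n-gon is 360 / n.
For n = 20: 360 / 20 = 18 degrees.

18 degrees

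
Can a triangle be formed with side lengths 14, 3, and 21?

Check the triangle inequality: 14 + 3 = 17 ≤ 21.
Since the sum of two sides does not exceed the third, no triangle can be formed.

No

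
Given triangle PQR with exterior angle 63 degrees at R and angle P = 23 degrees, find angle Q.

By the exterior angle theorem: exterior angle = sum of remote interior angles.
63 = 23 + angle Q
angle Q = 63 - 23 = 40 degrees

40 degrees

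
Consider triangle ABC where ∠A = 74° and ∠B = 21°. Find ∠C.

Let angle C = x. Then 74 + 21 + x = 180.
x = 180 - 95 = 85 degrees.

85 degrees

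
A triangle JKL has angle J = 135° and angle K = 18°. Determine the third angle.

The interior angles sum to 180°: angle L = 180 - 135 - 18 = 27°.
The triangle is obtuse (angles 135°, 18°, 27°).

27 degrees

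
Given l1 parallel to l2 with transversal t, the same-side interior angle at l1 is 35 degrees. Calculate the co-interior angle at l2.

Co-interior (same-side interior) angles are between the parallel lines on the same side of the transversal.
Unlike corresponding or alternate interior angles, they are supplementary rather than equal.
So the angle = 180 - 35 = 145 degrees.

145 degrees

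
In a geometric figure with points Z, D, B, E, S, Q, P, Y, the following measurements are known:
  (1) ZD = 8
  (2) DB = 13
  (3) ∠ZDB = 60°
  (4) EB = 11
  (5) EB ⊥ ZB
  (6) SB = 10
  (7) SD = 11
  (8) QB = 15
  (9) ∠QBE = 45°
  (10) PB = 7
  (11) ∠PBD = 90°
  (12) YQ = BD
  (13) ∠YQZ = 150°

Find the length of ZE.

Step 1: By the law of cosines on triangle ZDB: ZB² = 8² + 13² − 2·8·13·cos(60°) = 129, so ZB = √129.
Step 2: By the law of cosines on triangle ZBE: ZE² = √129² + 11² − 2·√129·11·cos(90°) = 250, so ZE = 5·√10.

Therefore, the length of ZE = 5·√10.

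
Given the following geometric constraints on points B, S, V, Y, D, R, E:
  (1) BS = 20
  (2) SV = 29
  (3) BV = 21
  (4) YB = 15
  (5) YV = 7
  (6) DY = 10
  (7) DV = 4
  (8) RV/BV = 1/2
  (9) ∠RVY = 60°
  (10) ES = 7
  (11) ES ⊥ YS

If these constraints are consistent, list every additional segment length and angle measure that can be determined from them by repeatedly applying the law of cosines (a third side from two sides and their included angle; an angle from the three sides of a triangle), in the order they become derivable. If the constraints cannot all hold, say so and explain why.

The constraints are consistent. Derivable facts, in order:
After 1 step:
- YR = 7/2·√7
- ∠BSV = 46.4°
- ∠BVS = 43.6°
- ∠BVY = 25.66°
- ∠BYV = 142.68°
- ∠DVY = 128.68°
- ∠DYV = 18.19°
- ∠SBV = 90°
- ∠VBY = 11.66°
- ∠VDY = 33.12°
After 2 steps:
- ∠RYV = 79.11°
- ∠VRY = 40.89°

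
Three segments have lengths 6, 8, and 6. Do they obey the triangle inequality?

For three segments to close into a triangle, no single side can be as long as the other two combined.
The longest side is 8, and 6 + 6 = 12 > 8.
A triangle can be formed.

Yes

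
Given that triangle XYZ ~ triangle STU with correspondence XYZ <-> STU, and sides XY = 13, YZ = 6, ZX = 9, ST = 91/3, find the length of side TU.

Similar triangles have proportional sides. Setting up the proportion:
ST / XY = TU / YZ
91/3 / 13 = TU / 6
TU = 6 * 91/3 / 13 = 14.

14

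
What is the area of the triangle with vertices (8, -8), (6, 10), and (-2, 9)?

Shoelace: Area = (1/2)|8(10-9) + 6(9--8) + -2(-8-10)| = (1/2)(146) = 73

73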